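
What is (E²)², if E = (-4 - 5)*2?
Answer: 104976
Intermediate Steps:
E = -18 (E = -9*2 = -18)
(E²)² = ((-18)²)² = 324² = 104976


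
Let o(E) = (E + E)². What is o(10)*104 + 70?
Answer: 41670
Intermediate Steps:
o(E) = 4*E² (o(E) = (2*E)² = 4*E²)
o(10)*104 + 70 = (4*10²)*104 + 70 = (4*100)*104 + 70 = 400*104 + 70 = 41600 + 70 = 41670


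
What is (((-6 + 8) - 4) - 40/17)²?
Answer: 5476/289 ≈ 18.948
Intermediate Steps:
(((-6 + 8) - 4) - 40/17)² = ((2 - 4) - 40*1/17)² = (-2 - 40/17)² = (-74/17)² = 5476/289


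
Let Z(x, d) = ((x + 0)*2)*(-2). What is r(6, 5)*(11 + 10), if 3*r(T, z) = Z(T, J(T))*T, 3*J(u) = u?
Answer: -1008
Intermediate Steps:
J(u) = u/3
Z(x, d) = -4*x (Z(x, d) = (x*2)*(-2) = (2*x)*(-2) = -4*x)
r(T, z) = -4*T²/3 (r(T, z) = ((-4*T)*T)/3 = (-4*T²)/3 = -4*T²/3)
r(6, 5)*(11 + 10) = (-4/3*6²)*(11 + 10) = -4/3*36*21 = -48*21 = -1008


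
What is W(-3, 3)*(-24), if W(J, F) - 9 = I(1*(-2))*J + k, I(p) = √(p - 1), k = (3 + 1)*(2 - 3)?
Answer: -120 + 72*I*√3 ≈ -120.0 + 124.71*I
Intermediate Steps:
k = -4 (k = 4*(-1) = -4)
I(p) = √(-1 + p)
W(J, F) = 5 + I*J*√3 (W(J, F) = 9 + (√(-1 + 1*(-2))*J - 4) = 9 + (√(-1 - 2)*J - 4) = 9 + (√(-3)*J - 4) = 9 + ((I*√3)*J - 4) = 9 + (I*J*√3 - 4) = 9 + (-4 + I*J*√3) = 5 + I*J*√3)
W(-3, 3)*(-24) = (5 + I*(-3)*√3)*(-24) = (5 - 3*I*√3)*(-24) = -120 + 72*I*√3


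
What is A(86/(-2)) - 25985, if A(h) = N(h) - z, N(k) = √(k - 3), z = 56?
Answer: -26041 + I*√46 ≈ -26041.0 + 6.7823*I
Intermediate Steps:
N(k) = √(-3 + k)
A(h) = -56 + √(-3 + h) (A(h) = √(-3 + h) - 1*56 = √(-3 + h) - 56 = -56 + √(-3 + h))
A(86/(-2)) - 25985 = (-56 + √(-3 + 86/(-2))) - 25985 = (-56 + √(-3 + 86*(-½))) - 25985 = (-56 + √(-3 - 43)) - 25985 = (-56 + √(-46)) - 25985 = (-56 + I*√46) - 25985 = -26041 + I*√46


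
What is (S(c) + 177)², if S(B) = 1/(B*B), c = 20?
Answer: 5012781601/160000 ≈ 31330.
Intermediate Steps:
S(B) = B⁻² (S(B) = 1/(B²) = B⁻²)
(S(c) + 177)² = (20⁻² + 177)² = (1/400 + 177)² = (70801/400)² = 5012781601/160000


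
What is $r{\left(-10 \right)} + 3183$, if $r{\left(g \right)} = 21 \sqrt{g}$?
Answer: $3183 + 21 i \sqrt{10} \approx 3183.0 + 66.408 i$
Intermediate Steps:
$r{\left(-10 \right)} + 3183 = 21 \sqrt{-10} + 3183 = 21 i \sqrt{10} + 3183 = 3183 + 21 i \sqrt{10}$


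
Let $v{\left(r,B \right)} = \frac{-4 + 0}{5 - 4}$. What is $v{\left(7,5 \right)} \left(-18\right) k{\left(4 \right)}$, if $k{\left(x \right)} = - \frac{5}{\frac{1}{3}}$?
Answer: $-1080$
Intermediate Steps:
$k{\left(x \right)} = -15$ ($k{\left(x \right)} = - 5 \frac{1}{\frac{1}{3}} = \left(-5\right) 3 = -15$)
$v{\left(r,B \right)} = -4$ ($v{\left(r,B \right)} = - \frac{4}{1} = \left(-4\right) 1 = -4$)
$v{\left(7,5 \right)} \left(-18\right) k{\left(4 \right)} = \left(-4\right) \left(-18\right) \left(-15\right) = 72 \left(-15\right) = -1080$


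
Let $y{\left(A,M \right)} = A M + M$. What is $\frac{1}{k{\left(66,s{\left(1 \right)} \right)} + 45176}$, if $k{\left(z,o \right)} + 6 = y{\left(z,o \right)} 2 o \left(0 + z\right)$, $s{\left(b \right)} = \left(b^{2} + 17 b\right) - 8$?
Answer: $\frac{1}{929570} \approx 1.0758 \cdot 10^{-6}$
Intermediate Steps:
$s{\left(b \right)} = -8 + b^{2} + 17 b$
$y{\left(A,M \right)} = M + A M$
$k{\left(z,o \right)} = -6 + 2 z o^{2} \left(1 + z\right)$ ($k{\left(z,o \right)} = -6 + o \left(1 + z\right) 2 o \left(0 + z\right) = -6 + 2 o \left(1 + z\right) o z = -6 + 2 o^{2} \left(1 + z\right) z = -6 + 2 z o^{2} \left(1 + z\right)$)
$\frac{1}{k{\left(66,s{\left(1 \right)} \right)} + 45176} = \frac{1}{\left(-6 + 2 \cdot 66 \left(-8 + 1^{2} + 17 \cdot 1\right)^{2} \left(1 + 66\right)\right) + 45176} = \frac{1}{\left(-6 + 2 \cdot 66 \left(-8 + 1 + 17\right)^{2} \cdot 67\right) + 45176} = \frac{1}{\left(-6 + 2 \cdot 66 \cdot 10^{2} \cdot 67\right) + 45176} = \frac{1}{\left(-6 + 2 \cdot 66 \cdot 100 \cdot 67\right) + 45176} = \frac{1}{\left(-6 + 884400\right) + 45176} = \frac{1}{884394 + 45176} = \frac{1}{929570}$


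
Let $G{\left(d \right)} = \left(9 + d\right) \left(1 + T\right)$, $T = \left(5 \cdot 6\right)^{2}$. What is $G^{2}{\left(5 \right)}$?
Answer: $159112996$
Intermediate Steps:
$T = 900$ ($T = 30^{2} = 900$)
$G{\left(d \right)} = 8109 + 901 d$ ($G{\left(d \right)} = \left(9 + d\right) \left(1 + 900\right) = \left(9 + d\right) 901 = 8109 + 901 d$)
$G^{2}{\left(5 \right)} = \left(8109 + 901 \cdot 5\right)^{2} = \left(8109 + 4505\right)^{2} = 12614^{2} = 159112996$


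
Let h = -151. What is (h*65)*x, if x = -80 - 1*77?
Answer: 1540955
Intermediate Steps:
x = -157 (x = -80 - 77 = -157)
(h*65)*x = -151*65*(-157) = -9815*(-157) = 1540955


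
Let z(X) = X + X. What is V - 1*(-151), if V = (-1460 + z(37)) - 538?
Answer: -1773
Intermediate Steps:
z(X) = 2*X
V = -1924 (V = (-1460 + 2*37) - 538 = (-1460 + 74) - 538 = -1386 - 538 = -1924)
V - 1*(-151) = -1924 - 1*(-151) = -1924 + 151 = -1773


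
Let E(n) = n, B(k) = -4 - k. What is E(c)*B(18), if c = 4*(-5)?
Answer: 440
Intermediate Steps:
c = -20
E(c)*B(18) = -20*(-4 - 1*18) = -20*(-4 - 18) = -20*(-22) = 440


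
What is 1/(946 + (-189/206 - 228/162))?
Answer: 5562/5248721 ≈ 0.0010597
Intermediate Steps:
1/(946 + (-189/206 - 228/162)) = 1/(946 + (-189*1/206 - 228*1/162)) = 1/(946 + (-189/206 - 38/27)) = 1/(946 - 12931/5562) = 1/(5248721/5562) = 5562/5248721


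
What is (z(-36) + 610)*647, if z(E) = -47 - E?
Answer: 387553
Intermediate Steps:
(z(-36) + 610)*647 = ((-47 - 1*(-36)) + 610)*647 = ((-47 + 36) + 610)*647 = (-11 + 610)*647 = 599*647 = 387553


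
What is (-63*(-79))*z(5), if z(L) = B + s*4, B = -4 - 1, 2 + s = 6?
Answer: 54747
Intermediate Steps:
s = 4 (s = -2 + 6 = 4)
B = -5
z(L) = 11 (z(L) = -5 + 4*4 = -5 + 16 = 11)
(-63*(-79))*z(5) = -63*(-79)*11 = 4977*11 = 54747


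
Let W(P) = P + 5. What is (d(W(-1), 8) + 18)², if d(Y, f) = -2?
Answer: 256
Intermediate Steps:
W(P) = 5 + P
(d(W(-1), 8) + 18)² = (-2 + 18)² = 16² = 256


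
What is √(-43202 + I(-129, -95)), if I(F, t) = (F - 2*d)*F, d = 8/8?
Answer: I*√26303 ≈ 162.18*I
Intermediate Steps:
d = 1 (d = 8*(⅛) = 1)
I(F, t) = F*(-2 + F) (I(F, t) = (F - 2*1)*F = (F - 2)*F = (-2 + F)*F = F*(-2 + F))
√(-43202 + I(-129, -95)) = √(-43202 - 129*(-2 - 129)) = √(-43202 - 129*(-131)) = √(-43202 + 16899) = √(-26303) = I*√26303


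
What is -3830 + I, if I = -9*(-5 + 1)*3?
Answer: -3722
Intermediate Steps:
I = 108 (I = -(-36)*3 = -9*(-12) = 108)
-3830 + I = -3830 + 108 = -3722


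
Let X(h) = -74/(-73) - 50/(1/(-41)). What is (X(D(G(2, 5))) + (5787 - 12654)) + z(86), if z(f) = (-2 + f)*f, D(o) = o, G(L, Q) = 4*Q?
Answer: 175785/73 ≈ 2408.0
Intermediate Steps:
X(h) = 149724/73 (X(h) = -74*(-1/73) - 50/(-1/41) = 74/73 - 50*(-41) = 74/73 + 2050 = 149724/73)
z(f) = f*(-2 + f)
(X(D(G(2, 5))) + (5787 - 12654)) + z(86) = (149724/73 + (5787 - 12654)) + 86*(-2 + 86) = (149724/73 - 6867) + 86*84 = -351567/73 + 7224 = 175785/73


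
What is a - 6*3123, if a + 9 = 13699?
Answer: -5048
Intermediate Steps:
a = 13690 (a = -9 + 13699 = 13690)
a - 6*3123 = 13690 - 6*3123 = 13690 - 18738 = -5048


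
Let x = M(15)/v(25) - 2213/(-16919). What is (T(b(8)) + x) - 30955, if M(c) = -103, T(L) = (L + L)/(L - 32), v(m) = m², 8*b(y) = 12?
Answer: -19967201843327/645036875 ≈ -30955.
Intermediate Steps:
b(y) = 3/2 (b(y) = (⅛)*12 = 3/2)
T(L) = 2*L/(-32 + L) (T(L) = (2*L)/(-32 + L) = 2*L/(-32 + L))
x = -359532/10574375 (x = -103/(25²) - 2213/(-16919) = -103/625 - 2213*(-1/16919) = -103*1/625 + 2213/16919 = -103/625 + 2213/16919 = -359532/10574375 ≈ -0.034000)
(T(b(8)) + x) - 30955 = (2*(3/2)/(-32 + 3/2) - 359532/10574375) - 30955 = (2*(3/2)/(-61/2) - 359532/10574375) - 30955 = (2*(3/2)*(-2/61) - 359532/10574375) - 30955 = (-6/61 - 359532/10574375) - 30955 = -85377702/645036875 - 30955 = -19967201843327/645036875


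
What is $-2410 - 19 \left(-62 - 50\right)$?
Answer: $-282$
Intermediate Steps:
$-2410 - 19 \left(-62 - 50\right) = -2410 - -2128 = -2410 + 2128 = -282$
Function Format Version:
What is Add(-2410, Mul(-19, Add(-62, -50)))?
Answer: -282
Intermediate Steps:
Add(-2410, Mul(-19, Add(-62, -50))) = Add(-2410, Mul(-19, -112)) = Add(-2410, 2128) = -282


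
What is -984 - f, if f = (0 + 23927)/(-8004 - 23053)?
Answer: -30536161/31057 ≈ -983.23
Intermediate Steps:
f = -23927/31057 (f = 23927/(-31057) = 23927*(-1/31057) = -23927/31057 ≈ -0.77042)
-984 - f = -984 - 1*(-23927/31057) = -984 + 23927/31057 = -30536161/31057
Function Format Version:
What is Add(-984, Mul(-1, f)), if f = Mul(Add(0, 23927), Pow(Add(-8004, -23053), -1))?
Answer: Rational(-30536161, 31057) ≈ -983.23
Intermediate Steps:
f = Rational(-23927, 31057) (f = Mul(23927, Pow(-31057, -1)) = Mul(23927, Rational(-1, 31057)) = Rational(-23927, 31057) ≈ -0.77042)
Add(-984, Mul(-1, f)) = Add(-984, Mul(-1, Rational(-23927, 31057))) = Add(-984, Rational(23927, 31057)) = Rational(-30536161, 31057)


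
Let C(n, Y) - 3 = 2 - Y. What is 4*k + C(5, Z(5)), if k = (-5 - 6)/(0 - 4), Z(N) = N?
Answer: 11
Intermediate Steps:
C(n, Y) = 5 - Y (C(n, Y) = 3 + (2 - Y) = 5 - Y)
k = 11/4 (k = -11/(-4) = -11*(-¼) = 11/4 ≈ 2.7500)
4*k + C(5, Z(5)) = 4*(11/4) + (5 - 1*5) = 11 + (5 - 5) = 11 + 0 = 11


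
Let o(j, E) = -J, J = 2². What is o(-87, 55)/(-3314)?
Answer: 2/1657 ≈ 0.0012070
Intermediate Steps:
J = 4
o(j, E) = -4 (o(j, E) = -1*4 = -4)
o(-87, 55)/(-3314) = -4/(-3314) = -4*(-1/3314) = 2/1657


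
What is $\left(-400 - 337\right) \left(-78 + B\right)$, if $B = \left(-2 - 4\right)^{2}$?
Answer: $30954$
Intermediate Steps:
$B = 36$ ($B = \left(-6\right)^{2} = 36$)
$\left(-400 - 337\right) \left(-78 + B\right) = \left(-400 - 337\right) \left(-78 + 36\right) = \left(-400 - 337\right) \left(-42\right) = \left(-737\right) \left(-42\right) = 30954$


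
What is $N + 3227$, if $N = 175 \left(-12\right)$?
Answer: $1127$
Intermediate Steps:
$N = -2100$
$N + 3227 = -2100 + 3227 = 1127$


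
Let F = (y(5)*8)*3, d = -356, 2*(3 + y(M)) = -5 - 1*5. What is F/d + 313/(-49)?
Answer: -25505/4361 ≈ -5.8484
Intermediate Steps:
y(M) = -8 (y(M) = -3 + (-5 - 1*5)/2 = -3 + (-5 - 5)/2 = -3 + (½)*(-10) = -3 - 5 = -8)
F = -192 (F = -8*8*3 = -64*3 = -192)
F/d + 313/(-49) = -192/(-356) + 313/(-49) = -192*(-1/356) + 313*(-1/49) = 48/89 - 313/49 = -25505/4361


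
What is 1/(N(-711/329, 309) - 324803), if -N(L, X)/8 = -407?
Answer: -1/321547 ≈ -3.1100e-6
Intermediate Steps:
N(L, X) = 3256 (N(L, X) = -8*(-407) = 3256)
1/(N(-711/329, 309) - 324803) = 1/(3256 - 324803) = 1/(-321547) = -1/321547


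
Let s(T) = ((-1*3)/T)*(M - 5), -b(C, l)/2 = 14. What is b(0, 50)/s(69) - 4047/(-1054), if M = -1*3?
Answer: -40400/527 ≈ -76.660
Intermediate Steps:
b(C, l) = -28 (b(C, l) = -2*14 = -28)
M = -3
s(T) = 24/T (s(T) = ((-1*3)/T)*(-3 - 5) = -3/T*(-8) = 24/T)
b(0, 50)/s(69) - 4047/(-1054) = -28/(24/69) - 4047/(-1054) = -28/(24*(1/69)) - 4047*(-1/1054) = -28/8/23 + 4047/1054 = -28*23/8 + 4047/1054 = -161/2 + 4047/1054 = -40400/527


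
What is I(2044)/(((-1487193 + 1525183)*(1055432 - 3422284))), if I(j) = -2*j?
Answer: 511/11239588435 ≈ 4.5464e-8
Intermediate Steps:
I(2044)/(((-1487193 + 1525183)*(1055432 - 3422284))) = (-2*2044)/(((-1487193 + 1525183)*(1055432 - 3422284))) = -4088/(37990*(-2366852)) = -4088/(-89916707480) = -4088*(-1/89916707480) = 511/11239588435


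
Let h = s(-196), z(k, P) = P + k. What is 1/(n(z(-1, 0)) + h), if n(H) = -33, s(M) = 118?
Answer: 1/85 ≈ 0.011765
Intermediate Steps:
h = 118
1/(n(z(-1, 0)) + h) = 1/(-33 + 118) = 1/85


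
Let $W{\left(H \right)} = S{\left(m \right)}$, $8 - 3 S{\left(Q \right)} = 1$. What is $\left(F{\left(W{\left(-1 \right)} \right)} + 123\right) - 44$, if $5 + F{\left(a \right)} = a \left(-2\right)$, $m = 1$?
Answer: $\frac{208}{3} \approx 69.333$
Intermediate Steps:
$S{\left(Q \right)} = \frac{7}{3}$ ($S{\left(Q \right)} = \frac{8}{3} - \frac{1}{3} = \frac{7}{3}$)
$W{\left(H \right)} = \frac{7}{3}$
$F{\left(a \right)} = -5 - 2 a$ ($F{\left(a \right)} = -5 + a \left(-2\right) = -5 - 2 a$)
$\left(F{\left(W{\left(-1 \right)} \right)} + 123\right) - 44 = \left(\left(-5 - \frac{14}{3}\right) + 123\right) - 44 = \left(- \frac{29}{3} + 123\right) - 44 = \frac{340}{3} - 44 = \frac{208}{3}$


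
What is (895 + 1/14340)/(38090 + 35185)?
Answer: 12834301/1050763500 ≈ 0.012214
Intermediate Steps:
(895 + 1/14340)/(38090 + 35185) = (895 + 1/14340)/73275 = (12834301/14340)*(1/73275) = 12834301/1050763500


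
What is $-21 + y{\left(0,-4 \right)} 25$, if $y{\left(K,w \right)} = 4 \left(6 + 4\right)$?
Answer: $979$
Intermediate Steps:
$y{\left(K,w \right)} = 40$ ($y{\left(K,w \right)} = 4 \cdot 10 = 40$)
$-21 + y{\left(0,-4 \right)} 25 = -21 + 40 \cdot 25 = -21 + 1000 = 979$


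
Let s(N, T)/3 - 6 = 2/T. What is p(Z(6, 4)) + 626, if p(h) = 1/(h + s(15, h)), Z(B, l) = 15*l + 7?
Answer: 3568893/5701 ≈ 626.01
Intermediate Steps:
Z(B, l) = 7 + 15*l
s(N, T) = 18 + 6/T (s(N, T) = 18 + 3*(2/T) = 18 + 6/T)
p(h) = 1/(18 + h + 6/h) (p(h) = 1/(h + (18 + 6/h)) = 1/(18 + h + 6/h))
p(Z(6, 4)) + 626 = (7 + 15*4)/(6 + (7 + 15*4)² + 18*(7 + 15*4)) + 626 = (7 + 60)/(6 + (7 + 60)² + 18*(7 + 60)) + 626 = 67/(6 + 67² + 18*67) + 626 = 67/(6 + 4489 + 1206) + 626 = 67/5701 + 626 = 3568893/5701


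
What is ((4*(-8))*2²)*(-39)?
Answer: 4992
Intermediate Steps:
((4*(-8))*2²)*(-39) = -32*4*(-39) = -128*(-39) = 4992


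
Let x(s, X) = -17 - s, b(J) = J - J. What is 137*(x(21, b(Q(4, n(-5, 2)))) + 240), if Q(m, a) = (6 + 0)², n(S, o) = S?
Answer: 27674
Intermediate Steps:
Q(m, a) = 36 (Q(m, a) = 6² = 36)
b(J) = 0
137*(x(21, b(Q(4, n(-5, 2)))) + 240) = 137*((-17 - 1*21) + 240) = 137*((-17 - 21) + 240) = 137*(-38 + 240) = 137*202 = 27674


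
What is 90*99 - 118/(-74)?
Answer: 329729/37 ≈ 8911.6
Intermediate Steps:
90*99 - 118/(-74) = 8910 - 118*(-1/74) = 8910 + 59/37 = 329729/37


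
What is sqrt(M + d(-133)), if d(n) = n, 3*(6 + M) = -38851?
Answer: 2*I*sqrt(29451)/3 ≈ 114.41*I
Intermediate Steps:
M = -38869/3 (M = -6 + (1/3)*(-38851) = -6 - 38851/3 = -38869/3 ≈ -12956.)
sqrt(M + d(-133)) = sqrt(-38869/3 - 133) = sqrt(-39268/3) = 2*I*sqrt(29451)/3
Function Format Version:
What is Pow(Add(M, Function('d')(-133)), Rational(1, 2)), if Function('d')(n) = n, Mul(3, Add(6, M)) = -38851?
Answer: Mul(Rational(2, 3), I, Pow(29451, Rational(1, 2))) ≈ Mul(114.41, I)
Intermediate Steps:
M = Rational(-38869, 3) (M = Add(-6, Mul(Rational(1, 3), -38851)) = Add(-6, Rational(-38851, 3)) = Rational(-38869, 3) ≈ -12956.)
Pow(Add(M, Function('d')(-133)), Rational(1, 2)) = Pow(Add(Rational(-38869, 3), -133), Rational(1, 2)) = Pow(Rational(-39268, 3), Rational(1, 2)) = Mul(Rational(2, 3), I, Pow(29451, Rational(1, 2)))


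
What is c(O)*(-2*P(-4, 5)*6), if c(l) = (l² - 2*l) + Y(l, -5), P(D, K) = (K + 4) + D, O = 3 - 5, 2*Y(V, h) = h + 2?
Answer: -390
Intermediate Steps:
Y(V, h) = 1 + h/2 (Y(V, h) = (h + 2)/2 = (2 + h)/2 = 1 + h/2)
O = -2
P(D, K) = 4 + D + K (P(D, K) = (4 + K) + D = 4 + D + K)
c(l) = -3/2 + l² - 2*l (c(l) = (l² - 2*l) + (1 + (½)*(-5)) = (l² - 2*l) + (1 - 5/2) = (l² - 2*l) - 3/2 = -3/2 + l² - 2*l)
c(O)*(-2*P(-4, 5)*6) = (-3/2 + (-2)² - 2*(-2))*(-2*(4 - 4 + 5)*6) = (-3/2 + 4 + 4)*(-2*5*6) = 13*(-10*6)/2 = (13/2)*(-60) = -390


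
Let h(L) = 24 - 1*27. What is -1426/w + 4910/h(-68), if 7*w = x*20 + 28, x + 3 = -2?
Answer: -53929/36 ≈ -1498.0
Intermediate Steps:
x = -5 (x = -3 - 2 = -5)
h(L) = -3 (h(L) = 24 - 27 = -3)
w = -72/7 (w = (-5*20 + 28)/7 = (-100 + 28)/7 = (1/7)*(-72) = -72/7 ≈ -10.286)
-1426/w + 4910/h(-68) = -1426/(-72/7) + 4910/(-3) = -1426*(-7/72) + 4910*(-1/3) = 4991/36 - 4910/3 = -53929/36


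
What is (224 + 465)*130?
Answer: 89570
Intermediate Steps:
(224 + 465)*130 = 689*130 = 89570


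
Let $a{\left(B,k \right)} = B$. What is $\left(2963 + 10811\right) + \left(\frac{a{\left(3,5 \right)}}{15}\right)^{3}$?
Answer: $\frac{1721751}{125} \approx 13774.0$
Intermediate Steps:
$\left(2963 + 10811\right) + \left(\frac{a{\left(3,5 \right)}}{15}\right)^{3} = \left(2963 + 10811\right) + \left(\frac{3}{15}\right)^{3} = 13774 + \left(3 \cdot \frac{1}{15}\right)^{3} = 13774 + \left(\frac{1}{5}\right)^{3} = 13774 + \frac{1}{125} = \frac{1721751}{125}$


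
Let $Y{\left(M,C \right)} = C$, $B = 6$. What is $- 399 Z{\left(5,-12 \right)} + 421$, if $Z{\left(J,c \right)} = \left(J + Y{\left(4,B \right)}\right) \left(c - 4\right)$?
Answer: $70645$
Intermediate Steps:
$Z{\left(J,c \right)} = \left(-4 + c\right) \left(6 + J\right)$ ($Z{\left(J,c \right)} = \left(J + 6\right) \left(c - 4\right) = \left(6 + J\right) \left(-4 + c\right) = \left(-4 + c\right) \left(6 + J\right)$)
$- 399 Z{\left(5,-12 \right)} + 421 = - 399 \left(-24 - 20 + 6 \left(-12\right) + 5 \left(-12\right)\right) + 421 = - 399 \left(-24 - 20 - 72 - 60\right) + 421 = \left(-399\right) \left(-176\right) + 421 = 70224 + 421 = 70645$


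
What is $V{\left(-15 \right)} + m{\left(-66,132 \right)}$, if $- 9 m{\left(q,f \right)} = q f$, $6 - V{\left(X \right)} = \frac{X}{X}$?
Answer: $973$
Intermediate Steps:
$V{\left(X \right)} = 5$ ($V{\left(X \right)} = 6 - \frac{X}{X} = 6 - 1 = 5$)
$m{\left(q,f \right)} = - \frac{f q}{9}$ ($m{\left(q,f \right)} = - \frac{q f}{9} = - \frac{f q}{9}$)
$V{\left(-15 \right)} + m{\left(-66,132 \right)} = 5 - \frac{44}{3} \left(-66\right) = 5 + 968 = 973$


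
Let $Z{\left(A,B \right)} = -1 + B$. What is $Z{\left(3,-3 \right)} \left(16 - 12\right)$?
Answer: $-16$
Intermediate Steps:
$Z{\left(3,-3 \right)} \left(16 - 12\right) = \left(-1 - 3\right) \left(16 - 12\right) = \left(-4\right) 4 = -16$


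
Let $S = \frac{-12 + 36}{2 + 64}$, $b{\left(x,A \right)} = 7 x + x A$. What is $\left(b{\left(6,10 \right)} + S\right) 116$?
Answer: $\frac{130616}{11} \approx 11874.0$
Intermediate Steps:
$b{\left(x,A \right)} = 7 x + A x$
$S = \frac{4}{11}$ ($S = \frac{24}{66} = 24 \cdot \frac{1}{66} = \frac{4}{11} \approx 0.36364$)
$\left(b{\left(6,10 \right)} + S\right) 116 = \left(6 \left(7 + 10\right) + \frac{4}{11}\right) 116 = \left(6 \cdot 17 + \frac{4}{11}\right) 116 = \left(102 + \frac{4}{11}\right) 116 = \frac{1126}{11} \cdot 116 = \frac{130616}{11}$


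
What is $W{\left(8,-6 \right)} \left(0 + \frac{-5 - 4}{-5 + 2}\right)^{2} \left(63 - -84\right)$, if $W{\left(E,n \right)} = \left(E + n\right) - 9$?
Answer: $-9261$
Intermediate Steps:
$W{\left(E,n \right)} = -9 + E + n$
$W{\left(8,-6 \right)} \left(0 + \frac{-5 - 4}{-5 + 2}\right)^{2} \left(63 - -84\right) = \left(-9 + 8 - 6\right) \left(0 + \frac{-5 - 4}{-5 + 2}\right)^{2} \left(63 - -84\right) = - 7 \left(0 - \frac{9}{-3}\right)^{2} \left(63 + 84\right) = - 7 \left(0 - -3\right)^{2} \cdot 147 = - 7 \left(0 + 3\right)^{2} \cdot 147 = - 7 \cdot 3^{2} \cdot 147 = \left(-7\right) 9 \cdot 147 = \left(-63\right) 147 = -9261$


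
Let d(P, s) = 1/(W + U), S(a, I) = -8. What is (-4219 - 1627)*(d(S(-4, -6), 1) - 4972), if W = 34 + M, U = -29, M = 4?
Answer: 261590962/9 ≈ 2.9066e+7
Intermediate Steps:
W = 38 (W = 34 + 4 = 38)
d(P, s) = ⅑ (d(P, s) = 1/(38 - 29) = 1/9 = ⅑)
(-4219 - 1627)*(d(S(-4, -6), 1) - 4972) = (-4219 - 1627)*(⅑ - 4972) = -5846*(-44747/9) = 261590962/9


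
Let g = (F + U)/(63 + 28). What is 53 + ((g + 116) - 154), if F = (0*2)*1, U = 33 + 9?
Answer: 201/13 ≈ 15.462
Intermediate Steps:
U = 42
F = 0 (F = 0*1 = 0)
g = 6/13 (g = (0 + 42)/(63 + 28) = 42/91 = 42*(1/91) = 6/13 ≈ 0.46154)
53 + ((g + 116) - 154) = 53 + ((6/13 + 116) - 154) = 53 + (1514/13 - 154) = 53 - 488/13 = 201/13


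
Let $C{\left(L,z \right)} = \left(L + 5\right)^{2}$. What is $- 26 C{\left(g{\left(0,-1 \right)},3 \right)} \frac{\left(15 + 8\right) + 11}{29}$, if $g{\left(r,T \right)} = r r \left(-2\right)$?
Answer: $- \frac{22100}{29} \approx -762.07$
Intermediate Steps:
$g{\left(r,T \right)} = - 2 r^{2}$ ($g{\left(r,T \right)} = r^{2} \left(-2\right) = - 2 r^{2}$)
$C{\left(L,z \right)} = \left(5 + L\right)^{2}$
$- 26 C{\left(g{\left(0,-1 \right)},3 \right)} \frac{\left(15 + 8\right) + 11}{29} = - 26 \left(5 - 2 \cdot 0^{2}\right)^{2} \frac{\left(15 + 8\right) + 11}{29} = - 26 \left(5 - 0\right)^{2} \left(23 + 11\right) \frac{1}{29} = - 26 \left(5 + 0\right)^{2} \cdot 34 \cdot \frac{1}{29} = - 26 \cdot 5^{2} \cdot \frac{34}{29} = \left(-26\right) 25 \cdot \frac{34}{29} = \left(-650\right) \frac{34}{29} = - \frac{22100}{29}$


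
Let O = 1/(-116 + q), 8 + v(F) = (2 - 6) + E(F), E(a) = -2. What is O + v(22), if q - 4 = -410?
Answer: -7309/522 ≈ -14.002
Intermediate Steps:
q = -406 (q = 4 - 410 = -406)
v(F) = -14 (v(F) = -8 + ((2 - 6) - 2) = -8 + (-4 - 2) = -8 - 6 = -14)
O = -1/522 (O = 1/(-116 - 406) = 1/(-522) = -1/522 ≈ -0.0019157)
O + v(22) = -1/522 - 14 = -7309/522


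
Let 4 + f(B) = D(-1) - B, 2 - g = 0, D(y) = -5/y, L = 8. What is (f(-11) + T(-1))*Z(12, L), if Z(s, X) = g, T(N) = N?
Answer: 22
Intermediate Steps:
g = 2 (g = 2 - 1*0 = 2 + 0 = 2)
Z(s, X) = 2
f(B) = 1 - B (f(B) = -4 + (-5/(-1) - B) = -4 + (-5*(-1) - B) = -4 + (5 - B) = 1 - B)
(f(-11) + T(-1))*Z(12, L) = ((1 - 1*(-11)) - 1)*2 = ((1 + 11) - 1)*2 = (12 - 1)*2 = 11*2 = 22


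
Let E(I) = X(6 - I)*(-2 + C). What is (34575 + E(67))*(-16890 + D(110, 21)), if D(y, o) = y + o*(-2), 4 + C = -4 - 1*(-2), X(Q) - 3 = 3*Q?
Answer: -605844330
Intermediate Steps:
X(Q) = 3 + 3*Q
C = -6 (C = -4 + (-4 - 1*(-2)) = -4 + (-4 + 2) = -4 - 2 = -6)
E(I) = -168 + 24*I (E(I) = (3 + 3*(6 - I))*(-2 - 6) = (3 + (18 - 3*I))*(-8) = (21 - 3*I)*(-8) = -168 + 24*I)
D(y, o) = y - 2*o
(34575 + E(67))*(-16890 + D(110, 21)) = (34575 + (-168 + 24*67))*(-16890 + (110 - 2*21)) = (34575 + (-168 + 1608))*(-16890 + (110 - 42)) = (34575 + 1440)*(-16890 + 68) = 36015*(-16822) = -605844330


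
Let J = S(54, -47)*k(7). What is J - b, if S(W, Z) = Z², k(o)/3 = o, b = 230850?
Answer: -184461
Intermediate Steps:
k(o) = 3*o
J = 46389 (J = (-47)²*(3*7) = 2209*21 = 46389)
J - b = 46389 - 1*230850 = 46389 - 230850 = -184461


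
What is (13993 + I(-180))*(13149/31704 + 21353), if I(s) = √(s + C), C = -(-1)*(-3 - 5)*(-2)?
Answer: 3157700777791/10568 + 225662887*I*√41/5284 ≈ 2.988e+8 + 2.7346e+5*I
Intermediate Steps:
C = 16 (C = -(-1)*(-8)*(-2) = -1*8*(-2) = -8*(-2) = 16)
I(s) = √(16 + s) (I(s) = √(s + 16) = √(16 + s))
(13993 + I(-180))*(13149/31704 + 21353) = (13993 + √(16 - 180))*(13149/31704 + 21353) = (13993 + √(-164))*(13149*(1/31704) + 21353) = (13993 + 2*I*√41)*(4383/10568 + 21353) = (13993 + 2*I*√41)*(225662887/10568) = 3157700777791/10568 + 225662887*I*√41/5284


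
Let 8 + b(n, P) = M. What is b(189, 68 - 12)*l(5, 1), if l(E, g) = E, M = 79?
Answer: 355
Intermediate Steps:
b(n, P) = 71 (b(n, P) = -8 + 79 = 71)
b(189, 68 - 12)*l(5, 1) = 71*5 = 355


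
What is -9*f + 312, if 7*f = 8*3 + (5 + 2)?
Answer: 1905/7 ≈ 272.14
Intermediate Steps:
f = 31/7 (f = (8*3 + (5 + 2))/7 = (24 + 7)/7 = (1/7)*31 = 31/7 ≈ 4.4286)
-9*f + 312 = -9*31/7 + 312 = -279/7 + 312 = 1905/7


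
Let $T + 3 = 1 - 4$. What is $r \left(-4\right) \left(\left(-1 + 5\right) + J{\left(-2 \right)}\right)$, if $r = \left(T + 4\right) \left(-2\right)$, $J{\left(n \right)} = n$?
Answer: $-32$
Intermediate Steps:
$T = -6$ ($T = -3 + \left(1 - 4\right) = -3 - 3 = -6$)
$r = 4$ ($r = \left(-6 + 4\right) \left(-2\right) = \left(-2\right) \left(-2\right) = 4$)
$r \left(-4\right) \left(\left(-1 + 5\right) + J{\left(-2 \right)}\right) = 4 \left(-4\right) \left(\left(-1 + 5\right) - 2\right) = - 16 \left(4 - 2\right) = \left(-16\right) 2 = -32$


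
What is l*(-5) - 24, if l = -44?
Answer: 196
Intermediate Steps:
l*(-5) - 24 = -44*(-5) - 24 = 220 - 24 = 196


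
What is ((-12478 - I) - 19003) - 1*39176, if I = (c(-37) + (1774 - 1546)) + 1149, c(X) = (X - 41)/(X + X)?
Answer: -2665297/37 ≈ -72035.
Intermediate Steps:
c(X) = (-41 + X)/(2*X) (c(X) = (-41 + X)/((2*X)) = (-41 + X)*(1/(2*X)) = (-41 + X)/(2*X))
I = 50988/37 (I = ((½)*(-41 - 37)/(-37) + (1774 - 1546)) + 1149 = ((½)*(-1/37)*(-78) + 228) + 1149 = (39/37 + 228) + 1149 = 8475/37 + 1149 = 50988/37 ≈ 1378.1)
((-12478 - I) - 19003) - 1*39176 = ((-12478 - 1*50988/37) - 19003) - 1*39176 = ((-12478 - 50988/37) - 19003) - 39176 = (-512674/37 - 19003) - 39176 = -1215785/37 - 39176 = -2665297/37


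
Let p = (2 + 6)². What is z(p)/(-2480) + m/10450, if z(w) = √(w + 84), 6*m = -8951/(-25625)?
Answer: 8951/1606687500 - √37/1240 ≈ -0.0048999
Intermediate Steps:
p = 64 (p = 8² = 64)
m = 8951/153750 (m = (-8951/(-25625))/6 = (-8951*(-1/25625))/6 = (⅙)*(8951/25625) = 8951/153750 ≈ 0.058218)
z(w) = √(84 + w)
z(p)/(-2480) + m/10450 = √(84 + 64)/(-2480) + (8951/153750)/10450 = √148*(-1/2480) + (8951/153750)*(1/10450) = (2*√37)*(-1/2480) + 8951/1606687500 = -√37/1240 + 8951/1606687500 = 8951/1606687500 - √37/1240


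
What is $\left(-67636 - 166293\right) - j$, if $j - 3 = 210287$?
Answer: $-444219$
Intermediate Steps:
$j = 210290$ ($j = 3 + 210287 = 210290$)
$\left(-67636 - 166293\right) - j = \left(-67636 - 166293\right) - 210290 = -233929 - 210290 = -444219$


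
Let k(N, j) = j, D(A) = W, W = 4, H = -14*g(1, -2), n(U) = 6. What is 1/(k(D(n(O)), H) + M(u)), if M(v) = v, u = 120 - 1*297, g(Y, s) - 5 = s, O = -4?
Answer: -1/219 ≈ -0.0045662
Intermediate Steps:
g(Y, s) = 5 + s
H = -42 (H = -14*(5 - 2) = -14*3 = -42)
D(A) = 4
u = -177 (u = 120 - 297 = -177)
1/(k(D(n(O)), H) + M(u)) = 1/(-42 - 177) = 1/(-219) = -1/219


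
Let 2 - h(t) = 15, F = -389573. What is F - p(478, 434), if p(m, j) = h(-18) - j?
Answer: -389126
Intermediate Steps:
h(t) = -13 (h(t) = 2 - 1*15 = 2 - 15 = -13)
p(m, j) = -13 - j
F - p(478, 434) = -389573 - (-13 - 1*434) = -389573 - (-13 - 434) = -389573 - 1*(-447) = -389573 + 447 = -389126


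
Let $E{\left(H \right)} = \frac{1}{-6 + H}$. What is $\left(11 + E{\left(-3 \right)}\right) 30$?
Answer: $\frac{980}{3} \approx 326.67$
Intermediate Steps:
$\left(11 + E{\left(-3 \right)}\right) 30 = \left(11 + \frac{1}{-6 - 3}\right) 30 = \left(11 + \frac{1}{-9}\right) 30 = \left(11 - \frac{1}{9}\right) 30 = \frac{98}{9} \cdot 30 = \frac{980}{3}$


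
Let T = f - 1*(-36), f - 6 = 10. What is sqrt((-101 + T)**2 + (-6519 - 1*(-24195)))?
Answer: sqrt(20077) ≈ 141.69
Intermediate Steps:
f = 16 (f = 6 + 10 = 16)
T = 52 (T = 16 - 1*(-36) = 16 + 36 = 52)
sqrt((-101 + T)**2 + (-6519 - 1*(-24195))) = sqrt((-101 + 52)**2 + (-6519 - 1*(-24195))) = sqrt((-49)**2 + (-6519 + 24195)) = sqrt(2401 + 17676) = sqrt(20077)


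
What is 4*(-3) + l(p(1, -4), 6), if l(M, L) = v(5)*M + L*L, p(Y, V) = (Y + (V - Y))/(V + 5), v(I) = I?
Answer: 4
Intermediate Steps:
p(Y, V) = V/(5 + V)
l(M, L) = L² + 5*M (l(M, L) = 5*M + L*L = 5*M + L² = L² + 5*M)
4*(-3) + l(p(1, -4), 6) = 4*(-3) + (6² + 5*(-4/(5 - 4))) = -12 + (36 + 5*(-4/1)) = -12 + (36 + 5*(-4*1)) = -12 + (36 + 5*(-4)) = -12 + (36 - 20) = -12 + 16 = 4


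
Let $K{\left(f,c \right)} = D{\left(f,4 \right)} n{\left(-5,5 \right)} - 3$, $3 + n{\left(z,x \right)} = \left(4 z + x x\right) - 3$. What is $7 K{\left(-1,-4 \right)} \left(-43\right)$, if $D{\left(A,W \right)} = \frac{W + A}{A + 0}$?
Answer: $0$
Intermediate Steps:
$D{\left(A,W \right)} = \frac{A + W}{A}$
$n{\left(z,x \right)} = -6 + x^{2} + 4 z$ ($n{\left(z,x \right)} = -3 - \left(3 - 4 z - x x\right) = -3 - \left(3 - x^{2} - 4 z\right) = -3 + \left(-3 + x^{2} + 4 z\right) = -6 + x^{2} + 4 z$)
$K{\left(f,c \right)} = -3 - \frac{4 + f}{f}$ ($K{\left(f,c \right)} = \frac{f + 4}{f} \left(-6 + 5^{2} + 4 \left(-5\right)\right) - 3 = \frac{4 + f}{f} \left(-6 + 25 - 20\right) - 3 = \frac{4 + f}{f} \left(-1\right) - 3 = - \frac{4 + f}{f} - 3 = -3 - \frac{4 + f}{f}$)
$7 K{\left(-1,-4 \right)} \left(-43\right) = 7 \left(-4 - \frac{4}{-1}\right) \left(-43\right) = 7 \left(-4 - -4\right) \left(-43\right) = 7 \left(-4 + 4\right) \left(-43\right) = 7 \cdot 0 \left(-43\right) = 0 \left(-43\right) = 0$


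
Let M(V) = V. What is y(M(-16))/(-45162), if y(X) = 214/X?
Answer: 107/361296 ≈ 0.00029616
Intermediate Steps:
y(M(-16))/(-45162) = (214/(-16))/(-45162) = (214*(-1/16))*(-1/45162) = -107/8*(-1/45162) = 107/361296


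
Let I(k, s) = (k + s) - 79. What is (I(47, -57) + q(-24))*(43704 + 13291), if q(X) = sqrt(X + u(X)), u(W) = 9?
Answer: -5072555 + 56995*I*sqrt(15) ≈ -5.0726e+6 + 2.2074e+5*I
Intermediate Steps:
q(X) = sqrt(9 + X) (q(X) = sqrt(X + 9) = sqrt(9 + X))
I(k, s) = -79 + k + s
(I(47, -57) + q(-24))*(43704 + 13291) = ((-79 + 47 - 57) + sqrt(9 - 24))*(43704 + 13291) = (-89 + sqrt(-15))*56995 = (-89 + I*sqrt(15))*56995 = -5072555 + 56995*I*sqrt(15)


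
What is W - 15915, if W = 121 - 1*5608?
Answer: -21402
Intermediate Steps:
W = -5487 (W = 121 - 5608 = -5487)
W - 15915 = -5487 - 15915 = -21402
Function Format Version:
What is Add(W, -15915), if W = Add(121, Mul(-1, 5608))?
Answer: -21402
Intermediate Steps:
W = -5487 (W = Add(121, -5608) = -5487)
Add(W, -15915) = Add(-5487, -15915) = -21402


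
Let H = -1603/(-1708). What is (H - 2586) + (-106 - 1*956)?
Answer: -889883/244 ≈ -3647.1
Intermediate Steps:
H = 229/244 (H = -1603*(-1/1708) = 229/244 ≈ 0.93852)
(H - 2586) + (-106 - 1*956) = (229/244 - 2586) + (-106 - 1*956) = -630755/244 + (-106 - 956) = -630755/244 - 1062 = -889883/244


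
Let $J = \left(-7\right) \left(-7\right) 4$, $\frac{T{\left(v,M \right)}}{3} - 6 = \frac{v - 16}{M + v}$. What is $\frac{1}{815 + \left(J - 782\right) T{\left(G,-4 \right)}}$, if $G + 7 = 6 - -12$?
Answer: $- \frac{7}{59341} \approx -0.00011796$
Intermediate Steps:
$G = 11$ ($G = -7 + \left(6 - -12\right) = -7 + \left(6 + 12\right) = -7 + 18 = 11$)
$T{\left(v,M \right)} = 18 + \frac{3 \left(-16 + v\right)}{M + v}$ ($T{\left(v,M \right)} = 18 + 3 \frac{v - 16}{M + v} = 18 + 3 \frac{-16 + v}{M + v} = 18 + \frac{3 \left(-16 + v\right)}{M + v}$)
$J = 196$ ($J = 49 \cdot 4 = 196$)
$\frac{1}{815 + \left(J - 782\right) T{\left(G,-4 \right)}} = \frac{1}{815 + \left(196 - 782\right) \frac{3 \left(-16 + 6 \left(-4\right) + 7 \cdot 11\right)}{-4 + 11}} = \frac{1}{815 - 586 \frac{3 \left(-16 - 24 + 77\right)}{7}} = \frac{1}{815 - 586 \cdot 3 \cdot \frac{1}{7} \cdot 37} = \frac{1}{815 - \frac{65046}{7}} = \frac{1}{- \frac{59341}{7}} = - \frac{7}{59341}$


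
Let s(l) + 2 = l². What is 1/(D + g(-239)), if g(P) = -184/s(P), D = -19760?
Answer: -57119/1128671624 ≈ -5.0607e-5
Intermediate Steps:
s(l) = -2 + l²
g(P) = -184/(-2 + P²)
1/(D + g(-239)) = 1/(-19760 - 184/(-2 + (-239)²)) = 1/(-19760 - 184/(-2 + 57121)) = 1/(-19760 - 184/57119) = 1/(-1128671624/57119) = -57119/1128671624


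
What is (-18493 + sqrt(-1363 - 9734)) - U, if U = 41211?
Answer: -59704 + 9*I*sqrt(137) ≈ -59704.0 + 105.34*I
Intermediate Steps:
(-18493 + sqrt(-1363 - 9734)) - U = (-18493 + sqrt(-1363 - 9734)) - 1*41211 = (-18493 + sqrt(-11097)) - 41211 = (-18493 + 9*I*sqrt(137)) - 41211 = -59704 + 9*I*sqrt(137)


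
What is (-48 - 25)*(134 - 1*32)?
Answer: -7446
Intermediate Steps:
(-48 - 25)*(134 - 1*32) = -73*(134 - 32) = -73*102 = -7446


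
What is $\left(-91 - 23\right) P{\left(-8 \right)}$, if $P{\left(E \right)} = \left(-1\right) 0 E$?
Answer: $0$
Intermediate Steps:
$P{\left(E \right)} = 0$ ($P{\left(E \right)} = 0 E = 0$)
$\left(-91 - 23\right) P{\left(-8 \right)} = \left(-91 - 23\right) 0 = \left(-114\right) 0 = 0$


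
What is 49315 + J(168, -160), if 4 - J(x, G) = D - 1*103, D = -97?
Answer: 49519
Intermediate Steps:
J(x, G) = 204 (J(x, G) = 4 - (-97 - 1*103) = 4 - (-97 - 103) = 4 - 1*(-200) = 4 + 200 = 204)
49315 + J(168, -160) = 49315 + 204 = 49519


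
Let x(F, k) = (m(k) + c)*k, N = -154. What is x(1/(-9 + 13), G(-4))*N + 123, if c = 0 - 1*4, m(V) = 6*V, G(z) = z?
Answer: -17125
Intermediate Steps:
c = -4 (c = 0 - 4 = -4)
x(F, k) = k*(-4 + 6*k) (x(F, k) = (6*k - 4)*k = (-4 + 6*k)*k = k*(-4 + 6*k))
x(1/(-9 + 13), G(-4))*N + 123 = (2*(-4)*(-2 + 3*(-4)))*(-154) + 123 = (2*(-4)*(-2 - 12))*(-154) + 123 = (2*(-4)*(-14))*(-154) + 123 = 112*(-154) + 123 = -17248 + 123 = -17125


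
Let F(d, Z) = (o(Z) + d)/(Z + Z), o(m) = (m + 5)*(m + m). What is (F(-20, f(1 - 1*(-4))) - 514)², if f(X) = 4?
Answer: 1030225/4 ≈ 2.5756e+5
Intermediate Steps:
o(m) = 2*m*(5 + m) (o(m) = (5 + m)*(2*m) = 2*m*(5 + m))
F(d, Z) = (d + 2*Z*(5 + Z))/(2*Z) (F(d, Z) = (2*Z*(5 + Z) + d)/(Z + Z) = (d + 2*Z*(5 + Z))/((2*Z)) = (d + 2*Z*(5 + Z))*(1/(2*Z)) = (d + 2*Z*(5 + Z))/(2*Z))
(F(-20, f(1 - 1*(-4))) - 514)² = ((5 + 4 + (½)*(-20)/4) - 514)² = ((5 + 4 + (½)*(-20)*(¼)) - 514)² = ((5 + 4 - 5/2) - 514)² = (13/2 - 514)² = (-1015/2)² = 1030225/4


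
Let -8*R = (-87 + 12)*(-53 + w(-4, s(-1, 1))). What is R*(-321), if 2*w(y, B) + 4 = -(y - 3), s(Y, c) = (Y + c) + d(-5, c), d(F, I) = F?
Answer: 2479725/16 ≈ 1.5498e+5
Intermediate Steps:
s(Y, c) = -5 + Y + c (s(Y, c) = (Y + c) - 5 = -5 + Y + c)
w(y, B) = -½ - y/2 (w(y, B) = -2 + (-(y - 3))/2 = -2 + (-(-3 + y))/2 = -2 + (3 - y)/2 = -2 + (3/2 - y/2) = -½ - y/2)
R = -7725/16 (R = -(-87 + 12)*(-53 + (-½ - ½*(-4)))/8 = -(-75)*(-53 + (-½ + 2))/8 = -(-75)*(-53 + 3/2)/8 = -(-75)*(-103)/(8*2) = -⅛*7725/2 = -7725/16 ≈ -482.81)
R*(-321) = -7725/16*(-321) = 2479725/16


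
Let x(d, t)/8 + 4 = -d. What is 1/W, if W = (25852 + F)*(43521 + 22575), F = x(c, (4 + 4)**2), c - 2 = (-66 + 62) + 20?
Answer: 1/1697080896 ≈ 5.8925e-10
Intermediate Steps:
c = 18 (c = 2 + ((-66 + 62) + 20) = 2 + (-4 + 20) = 2 + 16 = 18)
x(d, t) = -32 - 8*d (x(d, t) = -32 + 8*(-d) = -32 - 8*d)
F = -176 (F = -32 - 8*18 = -32 - 144 = -176)
W = 1697080896 (W = (25852 - 176)*(43521 + 22575) = 25676*66096 = 1697080896)
1/W = 1/1697080896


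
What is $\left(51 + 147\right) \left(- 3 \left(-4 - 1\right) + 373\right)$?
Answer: $76824$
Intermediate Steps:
$\left(51 + 147\right) \left(- 3 \left(-4 - 1\right) + 373\right) = 198 \left(\left(-3\right) \left(-5\right) + 373\right) = 198 \left(15 + 373\right) = 198 \cdot 388 = 76824$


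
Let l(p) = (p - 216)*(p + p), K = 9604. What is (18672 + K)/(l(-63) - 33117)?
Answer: 28276/2037 ≈ 13.881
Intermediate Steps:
l(p) = 2*p*(-216 + p) (l(p) = (-216 + p)*(2*p) = 2*p*(-216 + p))
(18672 + K)/(l(-63) - 33117) = (18672 + 9604)/(2*(-63)*(-216 - 63) - 33117) = 28276/(2*(-63)*(-279) - 33117) = 28276/(35154 - 33117) = 28276/2037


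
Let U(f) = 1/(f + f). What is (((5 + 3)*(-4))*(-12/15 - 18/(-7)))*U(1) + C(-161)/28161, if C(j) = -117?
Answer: -443489/15645 ≈ -28.347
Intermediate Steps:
U(f) = 1/(2*f)
(((5 + 3)*(-4))*(-12/15 - 18/(-7)))*U(1) + C(-161)/28161 = (((5 + 3)*(-4))*(-12/15 - 18/(-7)))*((½)/1) - 117/28161 = ((8*(-4))*(-12*1/15 - 18*(-⅐)))*((½)*1) - 117*1/28161 = -32*(-⅘ + 18/7)*(½) - 13/3129 = -32*62/35*(½) - 13/3129 = -1984/35*½ - 13/3129 = -992/35 - 13/3129 = -443489/15645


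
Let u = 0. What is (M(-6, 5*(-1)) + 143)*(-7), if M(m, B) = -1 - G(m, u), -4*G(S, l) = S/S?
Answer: -3983/4 ≈ -995.75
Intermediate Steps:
G(S, l) = -1/4 (G(S, l) = -S/(4*S) = -1/4*1 = -1/4)
M(m, B) = -3/4 (M(m, B) = -1 - 1*(-1/4) = -1 + 1/4 = -3/4)
(M(-6, 5*(-1)) + 143)*(-7) = (-3/4 + 143)*(-7) = (569/4)*(-7) = -3983/4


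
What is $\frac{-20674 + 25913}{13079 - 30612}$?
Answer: $- \frac{5239}{17533} \approx -0.29881$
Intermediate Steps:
$\frac{-20674 + 25913}{13079 - 30612} = \frac{5239}{-17533} = 5239 \left(- \frac{1}{17533}\right) = - \frac{5239}{17533}$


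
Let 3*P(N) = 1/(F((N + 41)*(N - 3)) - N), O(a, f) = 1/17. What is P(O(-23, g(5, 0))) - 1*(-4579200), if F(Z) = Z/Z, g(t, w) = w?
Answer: 219801617/48 ≈ 4.5792e+6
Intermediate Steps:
F(Z) = 1
O(a, f) = 1/17
P(N) = 1/(3*(1 - N))
P(O(-23, g(5, 0))) - 1*(-4579200) = -1/(-3 + 3*(1/17)) - 1*(-4579200) = -1/(-3 + 3/17) + 4579200 = -1/(-48/17) + 4579200 = -1*(-17/48) + 4579200 = 17/48 + 4579200 = 219801617/48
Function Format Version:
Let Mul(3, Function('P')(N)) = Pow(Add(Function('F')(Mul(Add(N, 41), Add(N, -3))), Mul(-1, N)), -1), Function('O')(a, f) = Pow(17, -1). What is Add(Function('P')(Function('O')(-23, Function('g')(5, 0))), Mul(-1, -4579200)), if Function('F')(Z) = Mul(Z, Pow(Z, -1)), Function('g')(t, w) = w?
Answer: Rational(219801617, 48) ≈ 4.5792e+6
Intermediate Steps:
Function('F')(Z) = 1
Function('O')(a, f) = Rational(1, 17)
Function('P')(N) = Mul(Rational(1, 3), Pow(Add(1, Mul(-1, N)), -1))
Add(Function('P')(Function('O')(-23, Function('g')(5, 0))), Mul(-1, -4579200)) = Add(Mul(-1, Pow(Add(-3, Mul(3, Rational(1, 17))), -1)), Mul(-1, -4579200)) = Add(Mul(-1, Pow(Add(-3, Rational(3, 17)), -1)), 4579200) = Add(Mul(-1, Pow(Rational(-48, 17), -1)), 4579200) = Add(Mul(-1, Rational(-17, 48)), 4579200) = Add(Rational(17, 48), 4579200) = Rational(219801617, 48)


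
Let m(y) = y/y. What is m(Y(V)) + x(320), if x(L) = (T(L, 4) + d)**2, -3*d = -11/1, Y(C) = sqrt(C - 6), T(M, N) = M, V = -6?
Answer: 942850/9 ≈ 1.0476e+5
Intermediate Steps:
Y(C) = sqrt(-6 + C)
d = 11/3 (d = -(-11)/(3*1) = -(-11)/3 = -1/3*(-11) = 11/3 ≈ 3.6667)
m(y) = 1
x(L) = (11/3 + L)**2 (x(L) = (L + 11/3)**2 = (11/3 + L)**2)
m(Y(V)) + x(320) = 1 + (11 + 3*320)**2/9 = 1 + (11 + 960)**2/9 = 1 + (1/9)*971**2 = 1 + (1/9)*942841 = 1 + 942841/9 = 942850/9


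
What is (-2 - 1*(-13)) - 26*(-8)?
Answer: 219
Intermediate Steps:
(-2 - 1*(-13)) - 26*(-8) = (-2 + 13) + 208 = 11 + 208 = 219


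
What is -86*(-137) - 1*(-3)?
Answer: 11785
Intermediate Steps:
-86*(-137) - 1*(-3) = 11782 + 3 = 11785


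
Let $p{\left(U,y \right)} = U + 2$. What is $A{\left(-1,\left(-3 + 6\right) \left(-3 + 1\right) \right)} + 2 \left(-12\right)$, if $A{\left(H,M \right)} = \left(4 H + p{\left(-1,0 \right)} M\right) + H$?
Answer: $-35$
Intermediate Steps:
$p{\left(U,y \right)} = 2 + U$
$A{\left(H,M \right)} = M + 5 H$ ($A{\left(H,M \right)} = \left(4 H + \left(2 - 1\right) M\right) + H = \left(4 H + 1 M\right) + H = \left(4 H + M\right) + H = \left(M + 4 H\right) + H = M + 5 H$)
$A{\left(-1,\left(-3 + 6\right) \left(-3 + 1\right) \right)} + 2 \left(-12\right) = \left(\left(-3 + 6\right) \left(-3 + 1\right) + 5 \left(-1\right)\right) + 2 \left(-12\right) = \left(3 \left(-2\right) - 5\right) - 24 = \left(-6 - 5\right) - 24 = -11 - 24 = -35$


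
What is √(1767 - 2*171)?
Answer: 5*√57 ≈ 37.749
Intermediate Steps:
√(1767 - 2*171) = √(1767 - 342) = √1425 = 5*√57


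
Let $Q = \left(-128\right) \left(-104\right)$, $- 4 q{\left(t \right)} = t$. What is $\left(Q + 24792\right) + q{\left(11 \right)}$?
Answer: $\frac{152405}{4} \approx 38101.0$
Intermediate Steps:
$q{\left(t \right)} = - \frac{t}{4}$
$Q = 13312$
$\left(Q + 24792\right) + q{\left(11 \right)} = \left(13312 + 24792\right) - \frac{11}{4} = 38104 - \frac{11}{4} = \frac{152405}{4}$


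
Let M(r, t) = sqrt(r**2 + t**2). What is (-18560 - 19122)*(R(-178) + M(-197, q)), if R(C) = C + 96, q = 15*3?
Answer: 3089924 - 37682*sqrt(40834) ≈ -4.5246e+6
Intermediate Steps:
q = 45
R(C) = 96 + C
(-18560 - 19122)*(R(-178) + M(-197, q)) = (-18560 - 19122)*((96 - 178) + sqrt((-197)**2 + 45**2)) = -37682*(-82 + sqrt(38809 + 2025)) = -37682*(-82 + sqrt(40834)) = 3089924 - 37682*sqrt(40834)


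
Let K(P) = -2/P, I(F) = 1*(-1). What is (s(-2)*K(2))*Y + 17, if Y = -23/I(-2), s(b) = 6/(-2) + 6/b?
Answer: 155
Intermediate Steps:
I(F) = -1
s(b) = -3 + 6/b (s(b) = 6*(-½) + 6/b = -3 + 6/b)
Y = 23 (Y = -23/(-1) = -23*(-1) = 23)
(s(-2)*K(2))*Y + 17 = ((-3 + 6/(-2))*(-2/2))*23 + 17 = ((-3 + 6*(-½))*(-2*½))*23 + 17 = ((-3 - 3)*(-1))*23 + 17 = -6*(-1)*23 + 17 = 6*23 + 17 = 138 + 17 = 155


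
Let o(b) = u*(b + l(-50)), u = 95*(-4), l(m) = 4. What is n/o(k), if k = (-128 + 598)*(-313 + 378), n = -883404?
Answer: 220851/2902630 ≈ 0.076087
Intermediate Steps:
u = -380
k = 30550 (k = 470*65 = 30550)
o(b) = -1520 - 380*b (o(b) = -380*(b + 4) = -380*(4 + b) = -1520 - 380*b)
n/o(k) = -883404/(-1520 - 380*30550) = -883404/(-1520 - 11609000) = -883404/(-11610520) = -883404*(-1/11610520) = 220851/2902630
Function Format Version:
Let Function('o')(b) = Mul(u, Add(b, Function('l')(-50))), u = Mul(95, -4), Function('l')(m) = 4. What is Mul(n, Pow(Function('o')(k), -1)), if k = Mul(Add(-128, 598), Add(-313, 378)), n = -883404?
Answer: Rational(220851, 2902630) ≈ 0.076087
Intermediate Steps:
u = -380
k = 30550 (k = Mul(470, 65) = 30550)
Function('o')(b) = Add(-1520, Mul(-380, b)) (Function('o')(b) = Mul(-380, Add(b, 4)) = Mul(-380, Add(4, b)) = Add(-1520, Mul(-380, b)))
Mul(n, Pow(Function('o')(k), -1)) = Mul(-883404, Pow(Add(-1520, Mul(-380, 30550)), -1)) = Mul(-883404, Pow(Add(-1520, -11609000), -1)) = Mul(-883404, Pow(-11610520, -1)) = Mul(-883404, Rational(-1, 11610520)) = Rational(220851, 2902630)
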